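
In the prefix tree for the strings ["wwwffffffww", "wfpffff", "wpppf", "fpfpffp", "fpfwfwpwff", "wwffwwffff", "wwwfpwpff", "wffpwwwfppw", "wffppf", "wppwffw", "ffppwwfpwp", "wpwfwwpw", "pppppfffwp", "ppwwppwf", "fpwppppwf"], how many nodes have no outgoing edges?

15

Leaves are exactly the stored words that no other stored word extends.
Those words: "ffppwwfpwp", "fpfpffp", "fpfwfwpwff", "fpwppppwf", "pppppfffwp", "ppwwppwf", "wffppf", "wffpwwwfppw", "wfpffff", "wpppf", "wppwffw", "wpwfwwpw", "wwffwwffff", "wwwffffffww", "wwwfpwpff"
Leaf count: 15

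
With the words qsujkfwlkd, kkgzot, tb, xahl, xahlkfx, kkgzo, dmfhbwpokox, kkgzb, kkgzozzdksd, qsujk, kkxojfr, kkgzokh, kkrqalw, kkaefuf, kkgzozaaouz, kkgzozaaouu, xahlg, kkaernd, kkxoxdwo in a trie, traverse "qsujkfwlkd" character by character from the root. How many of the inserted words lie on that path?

2

Walk "qsujkfwlkd" from the root; an end-of-word marker is hit whenever a stored word is a prefix of "qsujkfwlkd".
Prefixes of the query that are stored words: "qsujk", "qsujkfwlkd"
Count: 2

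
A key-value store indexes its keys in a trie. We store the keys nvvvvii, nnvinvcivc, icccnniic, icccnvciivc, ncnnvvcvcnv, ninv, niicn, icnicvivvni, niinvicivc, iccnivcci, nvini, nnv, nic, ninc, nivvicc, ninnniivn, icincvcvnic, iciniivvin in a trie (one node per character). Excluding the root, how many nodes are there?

100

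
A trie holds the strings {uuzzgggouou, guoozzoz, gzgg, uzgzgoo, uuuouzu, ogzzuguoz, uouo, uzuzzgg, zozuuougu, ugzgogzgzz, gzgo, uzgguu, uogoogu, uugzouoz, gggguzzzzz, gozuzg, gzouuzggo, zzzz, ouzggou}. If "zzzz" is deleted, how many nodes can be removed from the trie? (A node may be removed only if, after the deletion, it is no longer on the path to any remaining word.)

3

A node on "zzzz"'s path can go only if nothing else ends at it or branches off below it.
The suffix "zzz" (3 nodes) is used only by "zzzz"; the node for "z" still has the child "o", so pruning stops there.
Nodes removed: 3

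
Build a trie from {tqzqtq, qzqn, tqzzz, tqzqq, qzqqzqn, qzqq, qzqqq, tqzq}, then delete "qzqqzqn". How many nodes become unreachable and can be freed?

Walk "qzqqzqn" from the leaf back toward the root, removing each node that no remaining word uses.
The suffix "zqn" (3 nodes) is used only by "qzqqzqn"; the node for "qzqq" still has the child "q", so pruning stops there.
Nodes removed: 3

3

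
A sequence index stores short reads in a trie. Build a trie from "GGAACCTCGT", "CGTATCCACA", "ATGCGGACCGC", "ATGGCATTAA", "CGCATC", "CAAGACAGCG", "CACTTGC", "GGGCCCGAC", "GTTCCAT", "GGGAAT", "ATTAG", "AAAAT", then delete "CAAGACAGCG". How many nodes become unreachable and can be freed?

8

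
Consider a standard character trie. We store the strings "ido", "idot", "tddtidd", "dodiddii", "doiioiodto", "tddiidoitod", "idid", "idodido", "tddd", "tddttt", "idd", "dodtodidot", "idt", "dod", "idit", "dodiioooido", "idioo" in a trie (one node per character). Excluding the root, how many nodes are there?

63

For each word, the new-node count is its length minus the longest prefix already in the trie:
  "ido" → 3 new (i, d, o)
  "idot" → prefix "ido" already present; 1 new (t)
  "tddtidd" → 7 new (t, d, d, t, i, d, d)
  "dodiddii" → 8 new (d, o, d, i, d, d, i, i)
  "doiioiodto" → prefix "do" already present; 8 new (i, i, o, i, o, d, t, o)
  "tddiidoitod" → prefix "tdd" already present; 8 new (i, i, d, o, i, t, o, d)
  "idid" → prefix "id" already present; 2 new (i, d)
  "idodido" → prefix "ido" already present; 4 new (d, i, d, o)
  "tddd" → prefix "tdd" already present; 1 new (d)
  "tddttt" → prefix "tddt" already present; 2 new (t, t)
  "idd" → prefix "id" already present; 1 new (d)
  "dodtodidot" → prefix "dod" already present; 7 new (t, o, d, i, d, o, t)
  "idt" → prefix "id" already present; 1 new (t)
  "dod" → prefix "dod" already present; 0 new (none)
  "idit" → prefix "idi" already present; 1 new (t)
  "dodiioooido" → prefix "dodi" already present; 7 new (i, o, o, o, i, d, o)
  "idioo" → prefix "idi" already present; 2 new (o, o)
Total nodes = 3 + 1 + 7 + 8 + 8 + 8 + 2 + 4 + 1 + 2 + 1 + 7 + 1 + 0 + 1 + 7 + 2 = 63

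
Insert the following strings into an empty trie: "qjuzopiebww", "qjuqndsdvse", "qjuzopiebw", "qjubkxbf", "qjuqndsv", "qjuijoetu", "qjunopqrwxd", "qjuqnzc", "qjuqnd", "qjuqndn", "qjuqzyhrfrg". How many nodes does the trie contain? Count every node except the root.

Count nodes per top-level branch (shared prefixes stored once):
  'q'-branch (qjubkxbf, qjuijoetu, qjunopqrwxd, qjuqnd, qjuqndn, qjuqndsdvse, qjuqndsv, qjuqnzc, qjuqzyhrfrg, qjuzopiebw, qjuzopiebww): 49 nodes
Sum: 49

49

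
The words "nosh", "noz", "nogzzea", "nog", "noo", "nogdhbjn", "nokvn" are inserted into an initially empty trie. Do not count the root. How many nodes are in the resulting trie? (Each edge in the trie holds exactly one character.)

19

Count nodes per top-level branch (shared prefixes stored once):
  'n'-branch (nog, nogdhbjn, nogzzea, nokvn, noo, nosh, noz): 19 nodes
Sum: 19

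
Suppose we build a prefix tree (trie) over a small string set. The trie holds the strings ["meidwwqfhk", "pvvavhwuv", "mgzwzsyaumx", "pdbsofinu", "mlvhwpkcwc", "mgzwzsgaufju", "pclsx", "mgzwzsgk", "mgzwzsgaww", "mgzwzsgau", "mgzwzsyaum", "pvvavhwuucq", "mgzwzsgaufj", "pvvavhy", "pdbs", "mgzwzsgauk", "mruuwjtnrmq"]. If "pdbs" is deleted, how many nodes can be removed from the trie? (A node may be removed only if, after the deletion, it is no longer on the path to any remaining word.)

Walk "pdbs" from the leaf back toward the root, removing each node that no remaining word uses.
Every node on "pdbs" is still needed (e.g. by "pdbsofinu"), so nothing is freed.
Nodes removed: 0

0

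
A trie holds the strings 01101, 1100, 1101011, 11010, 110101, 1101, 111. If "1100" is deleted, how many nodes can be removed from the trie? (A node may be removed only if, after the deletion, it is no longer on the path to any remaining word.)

Walk "1100" from the leaf back toward the root, removing each node that no remaining word uses.
The suffix "0" (1 node) is used only by "1100"; the node for "110" still has the child "1", so pruning stops there.
Nodes removed: 1

1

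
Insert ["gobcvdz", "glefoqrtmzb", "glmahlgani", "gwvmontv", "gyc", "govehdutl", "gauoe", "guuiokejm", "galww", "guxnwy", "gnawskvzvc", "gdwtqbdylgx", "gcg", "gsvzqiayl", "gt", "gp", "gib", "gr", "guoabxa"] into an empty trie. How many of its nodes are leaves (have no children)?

A leaf is a node with no children — equivalently, the end of a word that is not a proper prefix of any other stored word.
Those words: "galww", "gauoe", "gcg", "gdwtqbdylgx", "gib", "glefoqrtmzb", "glmahlgani", "gnawskvzvc", "gobcvdz", "govehdutl", "gp", "gr", "gsvzqiayl", "gt", "guoabxa", "guuiokejm", "guxnwy", "gwvmontv", "gyc"
Leaf count: 19

19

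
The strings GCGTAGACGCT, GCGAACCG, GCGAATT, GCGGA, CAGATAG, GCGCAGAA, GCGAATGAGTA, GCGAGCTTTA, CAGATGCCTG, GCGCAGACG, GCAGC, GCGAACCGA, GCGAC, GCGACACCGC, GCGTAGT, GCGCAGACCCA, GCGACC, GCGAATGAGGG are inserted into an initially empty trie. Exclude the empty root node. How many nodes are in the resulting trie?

For each word, the new-node count is its length minus the longest prefix already in the trie:
  "GCGTAGACGCT" → 11 new (G, C, G, T, A, G, A, C, G, C, T)
  "GCGAACCG" → prefix "GCG" already present; 5 new (A, A, C, C, G)
  "GCGAATT" → prefix "GCGAA" already present; 2 new (T, T)
  "GCGGA" → prefix "GCG" already present; 2 new (G, A)
  "CAGATAG" → 7 new (C, A, G, A, T, A, G)
  "GCGCAGAA" → prefix "GCG" already present; 5 new (C, A, G, A, A)
  "GCGAATGAGTA" → prefix "GCGAAT" already present; 5 new (G, A, G, T, A)
  "GCGAGCTTTA" → prefix "GCGA" already present; 6 new (G, C, T, T, T, A)
  "CAGATGCCTG" → prefix "CAGAT" already present; 5 new (G, C, C, T, G)
  "GCGCAGACG" → prefix "GCGCAGA" already present; 2 new (C, G)
  "GCAGC" → prefix "GC" already present; 3 new (A, G, C)
  "GCGAACCGA" → prefix "GCGAACCG" already present; 1 new (A)
  "GCGAC" → prefix "GCGA" already present; 1 new (C)
  "GCGACACCGC" → prefix "GCGAC" already present; 5 new (A, C, C, G, C)
  "GCGTAGT" → prefix "GCGTAG" already present; 1 new (T)
  "GCGCAGACCCA" → prefix "GCGCAGAC" already present; 3 new (C, C, A)
  "GCGACC" → prefix "GCGAC" already present; 1 new (C)
  "GCGAATGAGGG" → prefix "GCGAATGAG" already present; 2 new (G, G)
Total nodes = 11 + 5 + 2 + 2 + 7 + 5 + 5 + 6 + 5 + 2 + 3 + 1 + 1 + 5 + 1 + 3 + 1 + 2 = 67

67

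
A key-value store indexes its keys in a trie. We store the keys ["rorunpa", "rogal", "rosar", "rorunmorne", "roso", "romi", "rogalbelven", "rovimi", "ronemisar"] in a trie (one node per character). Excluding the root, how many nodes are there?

38

For each word, the new-node count is its length minus the longest prefix already in the trie:
  "rorunpa" → 7 new (r, o, r, u, n, p, a)
  "rogal" → prefix "ro" already present; 3 new (g, a, l)
  "rosar" → prefix "ro" already present; 3 new (s, a, r)
  "rorunmorne" → prefix "rorun" already present; 5 new (m, o, r, n, e)
  "roso" → prefix "ros" already present; 1 new (o)
  "romi" → prefix "ro" already present; 2 new (m, i)
  "rogalbelven" → prefix "rogal" already present; 6 new (b, e, l, v, e, n)
  "rovimi" → prefix "ro" already present; 4 new (v, i, m, i)
  "ronemisar" → prefix "ro" already present; 7 new (n, e, m, i, s, a, r)
Total nodes = 7 + 3 + 3 + 5 + 1 + 2 + 6 + 4 + 7 = 38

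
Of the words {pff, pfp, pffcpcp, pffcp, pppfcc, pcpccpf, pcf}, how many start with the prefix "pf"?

Traverse to the node for "pf", then collect every word in that subtree.
Matches: "pff", "pffcp", "pffcpcp", "pfp"
Count: 4

4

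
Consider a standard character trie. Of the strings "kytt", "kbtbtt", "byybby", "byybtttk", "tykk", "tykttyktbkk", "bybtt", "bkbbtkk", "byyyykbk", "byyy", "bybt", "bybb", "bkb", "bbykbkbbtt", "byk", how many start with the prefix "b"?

Filter for entries beginning with "b":
Matches: "bbykbkbbtt", "bkb", "bkbbtkk", "bybb", "bybt", "bybtt", "byk", "byybby", "byybtttk", "byyy", "byyyykbk"
Count: 11

11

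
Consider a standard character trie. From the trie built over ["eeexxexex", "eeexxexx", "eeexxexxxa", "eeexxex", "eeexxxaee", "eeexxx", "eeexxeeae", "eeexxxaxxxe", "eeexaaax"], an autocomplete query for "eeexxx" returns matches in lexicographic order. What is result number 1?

eeexxx

DFS of the "eeexxx" subtree visits, in order: "eeexxx", "eeexxxaee", "eeexxxaxxxe"
Position 1: eeexxx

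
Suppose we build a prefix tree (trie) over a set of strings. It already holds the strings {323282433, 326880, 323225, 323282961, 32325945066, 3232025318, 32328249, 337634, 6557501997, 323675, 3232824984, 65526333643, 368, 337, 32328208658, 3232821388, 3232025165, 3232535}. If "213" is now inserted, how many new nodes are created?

3

No existing word starts with "2", so every character of "213" needs a new node.
3 − 0 = 3 new nodes.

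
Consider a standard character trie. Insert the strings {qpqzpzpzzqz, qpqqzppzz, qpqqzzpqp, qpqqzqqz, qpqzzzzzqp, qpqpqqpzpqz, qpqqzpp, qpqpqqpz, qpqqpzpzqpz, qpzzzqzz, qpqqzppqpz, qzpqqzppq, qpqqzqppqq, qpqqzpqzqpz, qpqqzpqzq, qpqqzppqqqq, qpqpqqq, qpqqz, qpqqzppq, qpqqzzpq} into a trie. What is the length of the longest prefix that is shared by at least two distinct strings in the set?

Look for the deepest trie node that still has at least two words in its subtree.
e.g. "qpqqzpqzq" and "qpqqzpqzqpz" share the prefix "qpqqzpqzq" of length 9; no pair shares a longer one.
Longest shared-prefix length: 9

9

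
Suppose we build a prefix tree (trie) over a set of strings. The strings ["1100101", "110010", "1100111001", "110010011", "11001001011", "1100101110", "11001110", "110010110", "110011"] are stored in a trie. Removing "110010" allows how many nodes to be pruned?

After clearing the end-marker at "110010", prune upward until reaching a node still needed by another word.
Every node on "110010" is still needed (e.g. by "1100101"), so nothing is freed.
Nodes removed: 0

0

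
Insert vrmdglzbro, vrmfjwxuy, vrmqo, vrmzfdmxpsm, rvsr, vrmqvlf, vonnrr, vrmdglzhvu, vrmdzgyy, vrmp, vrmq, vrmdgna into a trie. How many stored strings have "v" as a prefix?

Walk to "v"; the words in its subtree are exactly those with that prefix.
Matches: "vonnrr", "vrmdglzbro", "vrmdglzhvu", "vrmdgna", "vrmdzgyy", "vrmfjwxuy", "vrmp", "vrmq", "vrmqo", "vrmqvlf", "vrmzfdmxpsm"
Count: 11

11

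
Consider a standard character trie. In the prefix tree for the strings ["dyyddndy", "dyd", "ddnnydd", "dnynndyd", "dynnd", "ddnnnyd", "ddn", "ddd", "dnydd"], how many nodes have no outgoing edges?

8

Leaves are exactly the stored words that no other stored word extends.
Those words: "ddd", "ddnnnyd", "ddnnydd", "dnydd", "dnynndyd", "dyd", "dynnd", "dyyddndy"
Leaf count: 8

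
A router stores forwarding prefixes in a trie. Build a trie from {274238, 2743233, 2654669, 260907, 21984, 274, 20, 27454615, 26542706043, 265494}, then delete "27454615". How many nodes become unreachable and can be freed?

Walk "27454615" from the leaf back toward the root, removing each node that no remaining word uses.
The suffix "54615" (5 nodes) is used only by "27454615"; the node for "274" still has the child "2", so pruning stops there.
Nodes removed: 5

5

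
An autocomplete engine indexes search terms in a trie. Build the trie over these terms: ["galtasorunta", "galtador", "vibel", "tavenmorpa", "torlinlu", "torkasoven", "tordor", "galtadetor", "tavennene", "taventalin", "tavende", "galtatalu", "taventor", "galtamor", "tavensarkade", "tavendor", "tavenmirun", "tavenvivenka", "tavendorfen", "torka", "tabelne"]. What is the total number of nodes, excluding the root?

99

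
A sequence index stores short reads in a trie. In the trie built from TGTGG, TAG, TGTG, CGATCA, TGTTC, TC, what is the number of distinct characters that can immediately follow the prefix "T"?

3

Walk "T" from the root, arriving at one node.
Distinct next characters after "T": A, C, G.
That node has 3 child edges.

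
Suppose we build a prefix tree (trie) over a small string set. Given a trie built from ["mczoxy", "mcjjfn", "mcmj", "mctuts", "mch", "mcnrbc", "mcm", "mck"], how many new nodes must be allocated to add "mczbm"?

Walking "mczbm" from the root, the first 3 characters ("mcz") follow existing edges; "b" is the first miss.
Each of the 2 remaining characters creates one node.

2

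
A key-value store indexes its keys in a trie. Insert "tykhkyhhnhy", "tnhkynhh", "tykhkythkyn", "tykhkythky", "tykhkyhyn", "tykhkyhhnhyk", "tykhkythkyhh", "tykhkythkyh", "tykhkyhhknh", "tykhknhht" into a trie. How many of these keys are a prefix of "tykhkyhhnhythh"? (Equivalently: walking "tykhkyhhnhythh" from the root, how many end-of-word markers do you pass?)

Traverse "tykhkyhhnhythh" character by character; count nodes along the way that are marked as word ends.
Prefixes of the query that are stored words: "tykhkyhhnhy"
Count: 1

1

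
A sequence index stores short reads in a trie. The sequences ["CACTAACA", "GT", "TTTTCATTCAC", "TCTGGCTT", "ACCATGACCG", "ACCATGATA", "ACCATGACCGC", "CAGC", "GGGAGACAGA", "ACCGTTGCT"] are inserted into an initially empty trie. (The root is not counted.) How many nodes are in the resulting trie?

For each word, the new-node count is its length minus the longest prefix already in the trie:
  "CACTAACA" → 8 new (C, A, C, T, A, A, C, A)
  "GT" → 2 new (G, T)
  "TTTTCATTCAC" → 11 new (T, T, T, T, C, A, T, T, C, A, C)
  "TCTGGCTT" → prefix "T" already present; 7 new (C, T, G, G, C, T, T)
  "ACCATGACCG" → 10 new (A, C, C, A, T, G, A, C, C, G)
  "ACCATGATA" → prefix "ACCATGA" already present; 2 new (T, A)
  "ACCATGACCGC" → prefix "ACCATGACCG" already present; 1 new (C)
  "CAGC" → prefix "CA" already present; 2 new (G, C)
  "GGGAGACAGA" → prefix "G" already present; 9 new (G, G, A, G, A, C, A, G, A)
  "ACCGTTGCT" → prefix "ACC" already present; 6 new (G, T, T, G, C, T)
Total nodes = 8 + 2 + 11 + 7 + 10 + 2 + 1 + 2 + 9 + 6 = 58

58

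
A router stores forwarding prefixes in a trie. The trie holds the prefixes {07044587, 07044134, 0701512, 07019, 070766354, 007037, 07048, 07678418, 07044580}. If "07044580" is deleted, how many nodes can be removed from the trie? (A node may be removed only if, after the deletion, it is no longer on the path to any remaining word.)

1

A node on "07044580"'s path can go only if nothing else ends at it or branches off below it.
The suffix "0" (1 node) is used only by "07044580"; the node for "0704458" still has the child "7", so pruning stops there.
Nodes removed: 1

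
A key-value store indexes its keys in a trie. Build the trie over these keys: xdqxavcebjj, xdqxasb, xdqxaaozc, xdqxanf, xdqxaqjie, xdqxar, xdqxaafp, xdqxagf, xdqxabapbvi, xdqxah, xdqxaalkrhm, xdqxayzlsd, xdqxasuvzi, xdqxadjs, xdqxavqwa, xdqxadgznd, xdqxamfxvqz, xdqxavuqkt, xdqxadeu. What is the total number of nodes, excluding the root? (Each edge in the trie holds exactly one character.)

For each word, the new-node count is its length minus the longest prefix already in the trie:
  "xdqxavcebjj" → 11 new (x, d, q, x, a, v, c, e, b, j, j)
  "xdqxasb" → prefix "xdqxa" already present; 2 new (s, b)
  "xdqxaaozc" → prefix "xdqxa" already present; 4 new (a, o, z, c)
  "xdqxanf" → prefix "xdqxa" already present; 2 new (n, f)
  "xdqxaqjie" → prefix "xdqxa" already present; 4 new (q, j, i, e)
  "xdqxar" → prefix "xdqxa" already present; 1 new (r)
  "xdqxaafp" → prefix "xdqxaa" already present; 2 new (f, p)
  "xdqxagf" → prefix "xdqxa" already present; 2 new (g, f)
  "xdqxabapbvi" → prefix "xdqxa" already present; 6 new (b, a, p, b, v, i)
  "xdqxah" → prefix "xdqxa" already present; 1 new (h)
  "xdqxaalkrhm" → prefix "xdqxaa" already present; 5 new (l, k, r, h, m)
  "xdqxayzlsd" → prefix "xdqxa" already present; 5 new (y, z, l, s, d)
  "xdqxasuvzi" → prefix "xdqxas" already present; 4 new (u, v, z, i)
  "xdqxadjs" → prefix "xdqxa" already present; 3 new (d, j, s)
  "xdqxavqwa" → prefix "xdqxav" already present; 3 new (q, w, a)
  "xdqxadgznd" → prefix "xdqxad" already present; 4 new (g, z, n, d)
  "xdqxamfxvqz" → prefix "xdqxa" already present; 6 new (m, f, x, v, q, z)
  "xdqxavuqkt" → prefix "xdqxav" already present; 4 new (u, q, k, t)
  "xdqxadeu" → prefix "xdqxad" already present; 2 new (e, u)
Total nodes = 11 + 2 + 4 + 2 + 4 + 1 + 2 + 2 + 6 + 1 + 5 + 5 + 4 + 3 + 3 + 4 + 6 + 4 + 2 = 71

71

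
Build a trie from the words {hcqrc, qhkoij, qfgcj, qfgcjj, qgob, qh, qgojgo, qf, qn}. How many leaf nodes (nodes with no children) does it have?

Leaves are exactly the stored words that no other stored word extends.
Those words: "hcqrc", "qfgcjj", "qgob", "qgojgo", "qhkoij", "qn"
Leaf count: 6

6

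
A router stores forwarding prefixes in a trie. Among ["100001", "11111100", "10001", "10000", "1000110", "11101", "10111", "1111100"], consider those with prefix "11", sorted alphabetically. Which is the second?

DFS of the "11" subtree visits, in order: "11101", "1111100", "11111100"
The 2nd is 1111100.

1111100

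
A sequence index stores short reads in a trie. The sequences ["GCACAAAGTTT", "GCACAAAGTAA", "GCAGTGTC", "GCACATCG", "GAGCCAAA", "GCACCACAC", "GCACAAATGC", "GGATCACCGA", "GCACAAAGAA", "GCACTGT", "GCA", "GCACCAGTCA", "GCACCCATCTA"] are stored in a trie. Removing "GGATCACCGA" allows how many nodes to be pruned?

A node on "GGATCACCGA"'s path can go only if nothing else ends at it or branches off below it.
The suffix "GATCACCGA" (9 nodes) is used only by "GGATCACCGA"; the node for "G" still has the child "C", so pruning stops there.
Nodes removed: 9

9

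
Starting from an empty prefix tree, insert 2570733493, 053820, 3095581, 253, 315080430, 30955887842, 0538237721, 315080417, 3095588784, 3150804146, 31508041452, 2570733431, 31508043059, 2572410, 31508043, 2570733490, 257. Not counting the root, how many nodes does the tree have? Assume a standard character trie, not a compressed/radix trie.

Insert word by word; a character creates a node only if that edge doesn't already exist:
  "2570733493" → 10 new (2, 5, 7, 0, 7, 3, 3, 4, 9, 3)
  "053820" → 6 new (0, 5, 3, 8, 2, 0)
  "3095581" → 7 new (3, 0, 9, 5, 5, 8, 1)
  "253" → prefix "25" already present; 1 new (3)
  "315080430" → prefix "3" already present; 8 new (1, 5, 0, 8, 0, 4, 3, 0)
  "30955887842" → prefix "309558" already present; 5 new (8, 7, 8, 4, 2)
  "0538237721" → prefix "05382" already present; 5 new (3, 7, 7, 2, 1)
  "315080417" → prefix "3150804" already present; 2 new (1, 7)
  "3095588784" → prefix "3095588784" already present; 0 new (none)
  "3150804146" → prefix "31508041" already present; 2 new (4, 6)
  "31508041452" → prefix "315080414" already present; 2 new (5, 2)
  "2570733431" → prefix "25707334" already present; 2 new (3, 1)
  "31508043059" → prefix "315080430" already present; 2 new (5, 9)
  "2572410" → prefix "257" already present; 4 new (2, 4, 1, 0)
  "31508043" → prefix "31508043" already present; 0 new (none)
  "2570733490" → prefix "257073349" already present; 1 new (0)
  "257" → prefix "257" already present; 0 new (none)
Total nodes = 10 + 6 + 7 + 1 + 8 + 5 + 5 + 2 + 0 + 2 + 2 + 2 + 2 + 4 + 0 + 1 + 0 = 57

57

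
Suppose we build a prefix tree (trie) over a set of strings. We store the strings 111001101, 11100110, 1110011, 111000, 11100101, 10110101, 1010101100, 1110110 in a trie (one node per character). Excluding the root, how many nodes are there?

29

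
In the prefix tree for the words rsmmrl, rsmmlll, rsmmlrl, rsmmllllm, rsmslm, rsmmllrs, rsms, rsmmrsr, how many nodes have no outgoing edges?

A leaf is a node with no children — equivalently, the end of a word that is not a proper prefix of any other stored word.
Those words: "rsmmllllm", "rsmmllrs", "rsmmlrl", "rsmmrl", "rsmmrsr", "rsmslm"
Leaf count: 6

6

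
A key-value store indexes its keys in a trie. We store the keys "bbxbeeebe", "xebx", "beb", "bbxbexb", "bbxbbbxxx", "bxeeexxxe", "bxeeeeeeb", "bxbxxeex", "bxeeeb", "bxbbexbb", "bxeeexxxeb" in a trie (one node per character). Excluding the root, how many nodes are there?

Trace insertions, counting only characters that open a new branch:
  "bbxbeeebe" → 9 new (b, b, x, b, e, e, e, b, e)
  "xebx" → 4 new (x, e, b, x)
  "beb" → prefix "b" already present; 2 new (e, b)
  "bbxbexb" → prefix "bbxbe" already present; 2 new (x, b)
  "bbxbbbxxx" → prefix "bbxb" already present; 5 new (b, b, x, x, x)
  "bxeeexxxe" → prefix "b" already present; 8 new (x, e, e, e, x, x, x, e)
  "bxeeeeeeb" → prefix "bxeee" already present; 4 new (e, e, e, b)
  "bxbxxeex" → prefix "bx" already present; 6 new (b, x, x, e, e, x)
  "bxeeeb" → prefix "bxeee" already present; 1 new (b)
  "bxbbexbb" → prefix "bxb" already present; 5 new (b, e, x, b, b)
  "bxeeexxxeb" → prefix "bxeeexxxe" already present; 1 new (b)
Total nodes = 9 + 4 + 2 + 2 + 5 + 8 + 4 + 6 + 1 + 5 + 1 = 47

47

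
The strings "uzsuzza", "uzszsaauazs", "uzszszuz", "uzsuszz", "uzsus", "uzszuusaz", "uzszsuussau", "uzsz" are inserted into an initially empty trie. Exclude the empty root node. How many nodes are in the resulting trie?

32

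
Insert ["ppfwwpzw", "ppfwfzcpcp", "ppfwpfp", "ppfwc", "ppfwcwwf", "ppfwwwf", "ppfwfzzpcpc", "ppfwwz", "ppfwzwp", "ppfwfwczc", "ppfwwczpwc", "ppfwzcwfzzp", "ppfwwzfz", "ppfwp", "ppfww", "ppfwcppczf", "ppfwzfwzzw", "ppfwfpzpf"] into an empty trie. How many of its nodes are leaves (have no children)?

14

Leaves are exactly the stored words that no other stored word extends.
Those words: "ppfwcppczf", "ppfwcwwf", "ppfwfpzpf", "ppfwfwczc", "ppfwfzcpcp", "ppfwfzzpcpc", "ppfwpfp", "ppfwwczpwc", "ppfwwpzw", "ppfwwwf", "ppfwwzfz", "ppfwzcwfzzp", "ppfwzfwzzw", "ppfwzwp"
Leaf count: 14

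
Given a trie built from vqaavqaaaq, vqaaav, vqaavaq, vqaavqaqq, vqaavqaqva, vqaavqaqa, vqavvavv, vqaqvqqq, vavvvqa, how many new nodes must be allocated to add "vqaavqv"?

1

"vqaavq" is already a path in the trie; the remaining "v" must be added.
So 7 − 6 = 1 new nodes.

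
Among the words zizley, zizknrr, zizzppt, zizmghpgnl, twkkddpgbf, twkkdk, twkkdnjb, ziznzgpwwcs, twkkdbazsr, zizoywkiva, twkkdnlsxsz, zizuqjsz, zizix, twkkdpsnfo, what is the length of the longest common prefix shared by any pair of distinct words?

6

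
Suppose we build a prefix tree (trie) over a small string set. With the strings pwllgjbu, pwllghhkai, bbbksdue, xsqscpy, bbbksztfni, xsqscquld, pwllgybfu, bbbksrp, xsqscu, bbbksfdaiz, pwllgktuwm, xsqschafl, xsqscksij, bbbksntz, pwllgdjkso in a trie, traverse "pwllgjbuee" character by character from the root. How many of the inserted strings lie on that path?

1

Traverse "pwllgjbuee" character by character; count nodes along the way that are marked as word ends.
Prefixes of the query that are stored words: "pwllgjbu"
Count: 1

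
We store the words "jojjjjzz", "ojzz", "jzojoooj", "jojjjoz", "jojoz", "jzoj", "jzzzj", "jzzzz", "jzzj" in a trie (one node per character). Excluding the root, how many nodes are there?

28

Count nodes per top-level branch (shared prefixes stored once):
  'j'-branch (jojjjjzz, jojjjoz, jojoz, jzoj, jzojoooj, jzzj, jzzzj, jzzzz): 24 nodes
  'o'-branch (ojzz): 4 nodes
Sum: 28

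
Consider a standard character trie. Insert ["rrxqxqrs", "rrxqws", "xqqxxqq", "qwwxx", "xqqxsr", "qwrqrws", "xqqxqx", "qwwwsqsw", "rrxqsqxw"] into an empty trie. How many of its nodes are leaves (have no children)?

A leaf is a node with no children — equivalently, the end of a word that is not a proper prefix of any other stored word.
Those words: "qwrqrws", "qwwwsqsw", "qwwxx", "rrxqsqxw", "rrxqws", "rrxqxqrs", "xqqxqx", "xqqxsr", "xqqxxqq"
Leaf count: 9

9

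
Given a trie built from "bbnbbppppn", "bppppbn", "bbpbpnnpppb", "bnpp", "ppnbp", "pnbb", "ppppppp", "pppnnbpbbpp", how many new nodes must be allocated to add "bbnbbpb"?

1

"bbnbbp" is already a path in the trie; the remaining "b" must be added.
New nodes needed: |"bbnbbpb"| − 6 = 7 − 6 = 1.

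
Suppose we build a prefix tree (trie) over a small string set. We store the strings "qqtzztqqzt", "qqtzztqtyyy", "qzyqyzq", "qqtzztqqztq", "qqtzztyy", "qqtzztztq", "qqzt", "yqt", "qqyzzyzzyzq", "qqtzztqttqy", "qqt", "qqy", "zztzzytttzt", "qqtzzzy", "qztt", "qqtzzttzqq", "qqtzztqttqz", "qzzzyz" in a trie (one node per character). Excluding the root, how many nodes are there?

67

For each word, the new-node count is its length minus the longest prefix already in the trie:
  "qqtzztqqzt" → 10 new (q, q, t, z, z, t, q, q, z, t)
  "qqtzztqtyyy" → prefix "qqtzztq" already present; 4 new (t, y, y, y)
  "qzyqyzq" → prefix "q" already present; 6 new (z, y, q, y, z, q)
  "qqtzztqqztq" → prefix "qqtzztqqzt" already present; 1 new (q)
  "qqtzztyy" → prefix "qqtzzt" already present; 2 new (y, y)
  "qqtzztztq" → prefix "qqtzzt" already present; 3 new (z, t, q)
  "qqzt" → prefix "qq" already present; 2 new (z, t)
  "yqt" → 3 new (y, q, t)
  "qqyzzyzzyzq" → prefix "qq" already present; 9 new (y, z, z, y, z, z, y, z, q)
  "qqtzztqttqy" → prefix "qqtzztqt" already present; 3 new (t, q, y)
  "qqt" → prefix "qqt" already present; 0 new (none)
  "qqy" → prefix "qqy" already present; 0 new (none)
  "zztzzytttzt" → 11 new (z, z, t, z, z, y, t, t, t, z, t)
  "qqtzzzy" → prefix "qqtzz" already present; 2 new (z, y)
  "qztt" → prefix "qz" already present; 2 new (t, t)
  "qqtzzttzqq" → prefix "qqtzzt" already present; 4 new (t, z, q, q)
  "qqtzztqttqz" → prefix "qqtzztqttq" already present; 1 new (z)
  "qzzzyz" → prefix "qz" already present; 4 new (z, z, y, z)
Total nodes = 10 + 4 + 6 + 1 + 2 + 3 + 2 + 3 + 9 + 3 + 0 + 0 + 11 + 2 + 2 + 4 + 1 + 4 = 67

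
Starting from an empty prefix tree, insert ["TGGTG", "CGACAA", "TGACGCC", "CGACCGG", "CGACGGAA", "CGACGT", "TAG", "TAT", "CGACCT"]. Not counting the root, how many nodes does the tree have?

Insert word by word; a character creates a node only if that edge doesn't already exist:
  "TGGTG" → 5 new (T, G, G, T, G)
  "CGACAA" → 6 new (C, G, A, C, A, A)
  "TGACGCC" → prefix "TG" already present; 5 new (A, C, G, C, C)
  "CGACCGG" → prefix "CGAC" already present; 3 new (C, G, G)
  "CGACGGAA" → prefix "CGAC" already present; 4 new (G, G, A, A)
  "CGACGT" → prefix "CGACG" already present; 1 new (T)
  "TAG" → prefix "T" already present; 2 new (A, G)
  "TAT" → prefix "TA" already present; 1 new (T)
  "CGACCT" → prefix "CGACC" already present; 1 new (T)
Total nodes = 5 + 6 + 5 + 3 + 4 + 1 + 2 + 1 + 1 = 28

28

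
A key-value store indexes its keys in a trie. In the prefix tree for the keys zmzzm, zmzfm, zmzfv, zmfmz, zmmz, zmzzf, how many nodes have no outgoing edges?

A leaf is a node with no children — equivalently, the end of a word that is not a proper prefix of any other stored word.
Those words: "zmfmz", "zmmz", "zmzfm", "zmzfv", "zmzzf", "zmzzm"
Leaf count: 6

6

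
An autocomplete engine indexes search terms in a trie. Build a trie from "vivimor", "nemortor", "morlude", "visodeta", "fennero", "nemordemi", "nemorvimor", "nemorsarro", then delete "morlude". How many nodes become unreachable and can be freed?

7

A node on "morlude"'s path can go only if nothing else ends at it or branches off below it.
No other word shares any prefix with "morlude", so all 7 of its nodes go.
Nodes removed: 7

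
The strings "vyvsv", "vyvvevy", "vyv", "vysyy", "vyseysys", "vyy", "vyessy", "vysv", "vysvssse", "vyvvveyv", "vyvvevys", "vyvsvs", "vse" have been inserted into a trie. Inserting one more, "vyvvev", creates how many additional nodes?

0

"vyvvev" is already a full path in the trie; only an end-marker is added.
No new nodes are needed: 0.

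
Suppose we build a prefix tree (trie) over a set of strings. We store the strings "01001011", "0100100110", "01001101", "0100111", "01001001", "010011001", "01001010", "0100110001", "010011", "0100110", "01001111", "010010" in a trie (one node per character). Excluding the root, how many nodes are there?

22

Trace insertions, counting only characters that open a new branch:
  "01001011" → 8 new (0, 1, 0, 0, 1, 0, 1, 1)
  "0100100110" → prefix "010010" already present; 4 new (0, 1, 1, 0)
  "01001101" → prefix "01001" already present; 3 new (1, 0, 1)
  "0100111" → prefix "010011" already present; 1 new (1)
  "01001001" → prefix "01001001" already present; 0 new (none)
  "010011001" → prefix "0100110" already present; 2 new (0, 1)
  "01001010" → prefix "0100101" already present; 1 new (0)
  "0100110001" → prefix "01001100" already present; 2 new (0, 1)
  "010011" → prefix "010011" already present; 0 new (none)
  "0100110" → prefix "0100110" already present; 0 new (none)
  "01001111" → prefix "0100111" already present; 1 new (1)
  "010010" → prefix "010010" already present; 0 new (none)
Total nodes = 8 + 4 + 3 + 1 + 0 + 2 + 1 + 2 + 0 + 0 + 1 + 0 = 22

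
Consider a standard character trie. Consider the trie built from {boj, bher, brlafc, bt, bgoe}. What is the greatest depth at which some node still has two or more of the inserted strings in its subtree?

The deepest shared node is where two words last agree before diverging.
"bgoe" and "bher" agree on "b" (1 characters) before diverging; nothing deeper is shared.
Longest shared-prefix length: 1

1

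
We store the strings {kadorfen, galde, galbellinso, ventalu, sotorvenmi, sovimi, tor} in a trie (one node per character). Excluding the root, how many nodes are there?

Count nodes per top-level branch (shared prefixes stored once):
  'g'-branch (galbellinso, galde): 13 nodes
  'k'-branch (kadorfen): 8 nodes
  's'-branch (sotorvenmi, sovimi): 14 nodes
  't'-branch (tor): 3 nodes
  'v'-branch (ventalu): 7 nodes
Sum: 45

45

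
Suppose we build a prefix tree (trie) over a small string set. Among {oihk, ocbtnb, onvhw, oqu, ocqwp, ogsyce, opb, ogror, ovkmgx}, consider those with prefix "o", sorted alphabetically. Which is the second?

DFS of the "o" subtree visits, in order: "ocbtnb", "ocqwp", "ogror", "ogsyce", "oihk", "onvhw", "opb", "oqu", "ovkmgx"
Position 2: ocqwp

ocqwp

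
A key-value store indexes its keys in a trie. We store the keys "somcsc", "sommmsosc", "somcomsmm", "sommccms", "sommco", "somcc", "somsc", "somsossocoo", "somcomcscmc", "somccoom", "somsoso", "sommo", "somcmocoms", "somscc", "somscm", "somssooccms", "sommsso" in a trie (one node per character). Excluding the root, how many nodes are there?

For each word, the new-node count is its length minus the longest prefix already in the trie:
  "somcsc" → 6 new (s, o, m, c, s, c)
  "sommmsosc" → prefix "som" already present; 6 new (m, m, s, o, s, c)
  "somcomsmm" → prefix "somc" already present; 5 new (o, m, s, m, m)
  "sommccms" → prefix "somm" already present; 4 new (c, c, m, s)
  "sommco" → prefix "sommc" already present; 1 new (o)
  "somcc" → prefix "somc" already present; 1 new (c)
  "somsc" → prefix "som" already present; 2 new (s, c)
  "somsossocoo" → prefix "soms" already present; 7 new (o, s, s, o, c, o, o)
  "somcomcscmc" → prefix "somcom" already present; 5 new (c, s, c, m, c)
  "somccoom" → prefix "somcc" already present; 3 new (o, o, m)
  "somsoso" → prefix "somsos" already present; 1 new (o)
  "sommo" → prefix "somm" already present; 1 new (o)
  "somcmocoms" → prefix "somc" already present; 6 new (m, o, c, o, m, s)
  "somscc" → prefix "somsc" already present; 1 new (c)
  "somscm" → prefix "somsc" already present; 1 new (m)
  "somssooccms" → prefix "soms" already present; 7 new (s, o, o, c, c, m, s)
  "sommsso" → prefix "somm" already present; 3 new (s, s, o)
Total nodes = 6 + 6 + 5 + 4 + 1 + 1 + 2 + 7 + 5 + 3 + 1 + 1 + 6 + 1 + 1 + 7 + 3 = 60

60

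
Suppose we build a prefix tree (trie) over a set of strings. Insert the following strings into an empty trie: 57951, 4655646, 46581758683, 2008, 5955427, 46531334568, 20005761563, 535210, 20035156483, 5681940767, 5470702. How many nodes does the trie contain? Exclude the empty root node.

74

For each word, the new-node count is its length minus the longest prefix already in the trie:
  "57951" → 5 new (5, 7, 9, 5, 1)
  "4655646" → 7 new (4, 6, 5, 5, 6, 4, 6)
  "46581758683" → prefix "465" already present; 8 new (8, 1, 7, 5, 8, 6, 8, 3)
  "2008" → 4 new (2, 0, 0, 8)
  "5955427" → prefix "5" already present; 6 new (9, 5, 5, 4, 2, 7)
  "46531334568" → prefix "465" already present; 8 new (3, 1, 3, 3, 4, 5, 6, 8)
  "20005761563" → prefix "200" already present; 8 new (0, 5, 7, 6, 1, 5, 6, 3)
  "535210" → prefix "5" already present; 5 new (3, 5, 2, 1, 0)
  "20035156483" → prefix "200" already present; 8 new (3, 5, 1, 5, 6, 4, 8, 3)
  "5681940767" → prefix "5" already present; 9 new (6, 8, 1, 9, 4, 0, 7, 6, 7)
  "5470702" → prefix "5" already present; 6 new (4, 7, 0, 7, 0, 2)
Total nodes = 5 + 7 + 8 + 4 + 6 + 8 + 8 + 5 + 8 + 9 + 6 = 74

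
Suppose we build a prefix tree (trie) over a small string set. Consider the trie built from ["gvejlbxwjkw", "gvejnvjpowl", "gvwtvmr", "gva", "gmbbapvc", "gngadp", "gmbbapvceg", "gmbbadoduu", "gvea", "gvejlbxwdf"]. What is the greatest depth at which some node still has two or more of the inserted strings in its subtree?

8

The deepest shared node is where two words last agree before diverging.
"gmbbapvc" and "gmbbapvceg" agree on "gmbbapvc" (8 characters) before diverging; nothing deeper is shared.
Longest shared-prefix length: 8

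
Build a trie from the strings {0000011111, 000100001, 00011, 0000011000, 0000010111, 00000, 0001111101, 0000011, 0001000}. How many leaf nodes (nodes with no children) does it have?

5

A leaf is a node with no children — equivalently, the end of a word that is not a proper prefix of any other stored word.
Those words: "0000010111", "0000011000", "0000011111", "000100001", "0001111101"
Leaf count: 5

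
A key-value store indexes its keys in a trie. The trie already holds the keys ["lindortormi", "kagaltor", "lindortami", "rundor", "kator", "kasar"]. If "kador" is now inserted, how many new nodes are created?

The longest prefix of "kador" already in the trie is "ka" (length 2).
New nodes needed: |"kador"| − 2 = 5 − 2 = 3.

3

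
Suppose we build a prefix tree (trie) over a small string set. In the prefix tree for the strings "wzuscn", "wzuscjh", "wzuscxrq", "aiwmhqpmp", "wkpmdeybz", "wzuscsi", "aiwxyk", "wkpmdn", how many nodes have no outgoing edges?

A leaf is a node with no children — equivalently, the end of a word that is not a proper prefix of any other stored word.
Those words: "aiwmhqpmp", "aiwxyk", "wkpmdeybz", "wkpmdn", "wzuscjh", "wzuscn", "wzuscsi", "wzuscxrq"
Leaf count: 8

8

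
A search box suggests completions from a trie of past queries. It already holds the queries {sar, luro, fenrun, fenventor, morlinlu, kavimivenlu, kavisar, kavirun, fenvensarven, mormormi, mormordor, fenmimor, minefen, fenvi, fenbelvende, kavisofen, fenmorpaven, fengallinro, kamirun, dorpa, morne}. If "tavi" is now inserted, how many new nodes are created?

"tavi" shares no prefix with any stored word, so all 4 characters open new nodes.
4 − 0 = 4 new nodes.

4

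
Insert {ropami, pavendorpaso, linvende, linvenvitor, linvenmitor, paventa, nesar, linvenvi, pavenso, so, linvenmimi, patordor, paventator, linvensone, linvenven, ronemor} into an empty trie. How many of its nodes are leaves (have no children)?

14

Leaves are exactly the stored words that no other stored word extends.
Those words: "linvende", "linvenmimi", "linvenmitor", "linvensone", "linvenven", "linvenvitor", "nesar", "patordor", "pavendorpaso", "pavenso", "paventator", "ronemor", "ropami", "so"
Leaf count: 14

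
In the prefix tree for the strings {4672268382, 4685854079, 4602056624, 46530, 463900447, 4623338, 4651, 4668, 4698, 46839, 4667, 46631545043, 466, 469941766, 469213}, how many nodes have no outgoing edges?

A leaf is a node with no children — equivalently, the end of a word that is not a proper prefix of any other stored word.
Those words: "4602056624", "4623338", "463900447", "4651", "46530", "46631545043", "4667", "4668", "4672268382", "46839", "4685854079", "469213", "4698", "469941766"
Leaf count: 14

14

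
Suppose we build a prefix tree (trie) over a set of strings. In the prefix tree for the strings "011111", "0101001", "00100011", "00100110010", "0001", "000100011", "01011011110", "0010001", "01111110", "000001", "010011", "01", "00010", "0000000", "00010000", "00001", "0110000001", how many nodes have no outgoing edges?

12

Leaves are exactly the stored words that no other stored word extends.
Those words: "0000000", "000001", "00001", "00010000", "000100011", "00100011", "00100110010", "010011", "0101001", "01011011110", "0110000001", "01111110"
Leaf count: 12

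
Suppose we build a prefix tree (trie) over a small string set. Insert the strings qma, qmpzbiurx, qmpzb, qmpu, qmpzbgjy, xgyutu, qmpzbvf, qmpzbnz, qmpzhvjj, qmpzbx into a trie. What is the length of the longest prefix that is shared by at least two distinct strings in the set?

5

Look for the deepest trie node that still has at least two words in its subtree.
"qmpzb" and "qmpzbgjy" agree on "qmpzb" (5 characters) before diverging; nothing deeper is shared.
Longest shared-prefix length: 5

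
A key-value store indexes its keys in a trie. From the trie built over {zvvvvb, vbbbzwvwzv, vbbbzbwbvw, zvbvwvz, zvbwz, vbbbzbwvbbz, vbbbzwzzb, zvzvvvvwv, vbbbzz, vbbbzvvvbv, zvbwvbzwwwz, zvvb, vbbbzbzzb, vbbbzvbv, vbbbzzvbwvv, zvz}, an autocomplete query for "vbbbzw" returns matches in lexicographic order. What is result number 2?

vbbbzwzzb

Words with prefix "vbbbzw", in lexicographic order: "vbbbzwvwzv", "vbbbzwzzb"
The 2nd is vbbbzwzzb.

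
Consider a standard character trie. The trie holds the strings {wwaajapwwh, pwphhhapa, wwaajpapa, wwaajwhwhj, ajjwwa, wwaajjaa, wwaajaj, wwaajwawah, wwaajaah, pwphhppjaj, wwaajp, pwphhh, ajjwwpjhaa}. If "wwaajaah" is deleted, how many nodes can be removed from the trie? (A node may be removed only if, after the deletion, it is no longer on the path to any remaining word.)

After clearing the end-marker at "wwaajaah", prune upward until reaching a node still needed by another word.
The suffix "ah" (2 nodes) is used only by "wwaajaah"; the node for "wwaaja" still has the child "p", so pruning stops there.
Nodes removed: 2

2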